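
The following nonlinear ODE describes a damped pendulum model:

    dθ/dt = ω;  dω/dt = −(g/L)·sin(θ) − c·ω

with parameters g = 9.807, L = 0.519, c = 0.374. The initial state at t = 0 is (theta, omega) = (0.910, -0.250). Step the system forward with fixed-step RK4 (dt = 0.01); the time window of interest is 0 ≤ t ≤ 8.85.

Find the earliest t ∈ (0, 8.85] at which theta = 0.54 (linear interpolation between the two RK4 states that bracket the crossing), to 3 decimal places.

t = 0.216

t=0.000: state=(0.910, -0.250)
step 1 (dt=0.01): k1=(-0.250, -14.825), k2=(-0.324, -14.783), k3=(-0.324, -14.778), k4=(-0.398, -14.732); state += dt/6·(k1+2k2+2k3+k4)
t=0.010: state=(0.907, -0.398)
t=0.020: state=(0.902, -0.545)
t=0.030: state=(0.896, -0.690)
t=0.210: state=(0.558, -2.897)
next step: t=0.220: state=(0.529, -2.983) — theta has crossed 0.54
linear interpolation between t=0.210 (0.55810) and t=0.220 (0.52870) → t≈0.216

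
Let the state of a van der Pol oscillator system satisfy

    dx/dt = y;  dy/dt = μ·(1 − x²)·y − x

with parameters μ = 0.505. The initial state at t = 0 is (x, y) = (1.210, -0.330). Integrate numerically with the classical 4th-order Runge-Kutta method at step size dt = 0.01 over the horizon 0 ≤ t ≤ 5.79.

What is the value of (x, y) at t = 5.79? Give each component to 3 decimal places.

t=0.000: state=(1.210, -0.330)
step 1 (dt=0.01): k1=(-0.330, -1.133), k2=(-0.336, -1.130), k3=(-0.336, -1.130), k4=(-0.341, -1.128); state += dt/6·(k1+2k2+2k3+k4)
t=0.010: state=(1.207, -0.341)
t=0.020: state=(1.203, -0.353)
t=0.030: state=(1.200, -0.364)
continuing one RK4 step at a time; state shown every 20 steps (Δt=0.2):
t=0.200: state=(1.122, -0.548)
t=0.400: state=(0.992, -0.752)
t=0.600: state=(0.822, -0.949)
t=0.800: state=(0.612, -1.144)
t=1.000: state=(0.364, -1.337)
t=1.200: state=(0.078, -1.519)
t=1.400: state=(-0.241, -1.661)
t=1.600: state=(-0.581, -1.720)
t=1.800: state=(-0.920, -1.643)
t=2.000: state=(-1.227, -1.403)
t=2.200: state=(-1.472, -1.029)
t=2.400: state=(-1.635, -0.600)
t=2.600: state=(-1.714, -0.193)
t=2.800: state=(-1.717, 0.154)
t=3.000: state=(-1.656, 0.437)
t=3.200: state=(-1.545, 0.670)
t=3.400: state=(-1.391, 0.874)
t=3.600: state=(-1.197, 1.067)
t=3.800: state=(-0.964, 1.263)
t=4.000: state=(-0.690, 1.472)
t=4.200: state=(-0.374, 1.692)
t=4.400: state=(-0.014, 1.905)
t=4.600: state=(0.384, 2.060)
t=4.800: state=(0.801, 2.075)
t=5.000: state=(1.199, 1.872)
t=5.200: state=(1.534, 1.448)
t=5.400: state=(1.771, 0.909)
t=5.600: state=(1.899, 0.386)
t=5.790: state=(1.932, -0.023)

(x, y) = (1.932, -0.023)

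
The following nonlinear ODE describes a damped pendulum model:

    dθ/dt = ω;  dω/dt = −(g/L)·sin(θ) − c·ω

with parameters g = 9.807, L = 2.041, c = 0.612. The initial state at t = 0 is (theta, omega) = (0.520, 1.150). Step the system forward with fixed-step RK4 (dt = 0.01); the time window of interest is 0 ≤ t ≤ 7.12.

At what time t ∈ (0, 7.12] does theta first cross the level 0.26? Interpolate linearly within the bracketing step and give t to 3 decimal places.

t = 0.959

t=0.000: state=(0.520, 1.150)
step 1 (dt=0.01): k1=(1.150, -3.091), k2=(1.135, -3.106), k3=(1.134, -3.105), k4=(1.119, -3.119); state += dt/6·(k1+2k2+2k3+k4)
t=0.010: state=(0.531, 1.119)
t=0.020: state=(0.542, 1.088)
t=0.030: state=(0.553, 1.056)
continuing one RK4 step at a time; state shown every 25 steps (Δt=0.25):
t=0.250: state=(0.706, 0.329)
t=0.500: state=(0.689, -0.446)
t=0.750: state=(0.500, -1.015)
t=0.950: state=(0.271, -1.238)
next step: t=0.960: state=(0.259, -1.243) — theta has crossed 0.26
linear interpolation between t=0.950 (0.27113) and t=0.960 (0.25872) → t≈0.959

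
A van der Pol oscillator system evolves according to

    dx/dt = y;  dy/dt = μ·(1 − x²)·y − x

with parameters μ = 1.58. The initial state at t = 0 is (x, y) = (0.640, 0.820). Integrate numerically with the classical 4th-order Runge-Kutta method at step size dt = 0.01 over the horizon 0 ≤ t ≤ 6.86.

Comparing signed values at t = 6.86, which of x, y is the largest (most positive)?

t=0.000: state=(0.640, 0.820)
step 1 (dt=0.01): k1=(0.820, 0.125), k2=(0.821, 0.115), k3=(0.821, 0.115), k4=(0.821, 0.104); state += dt/6·(k1+2k2+2k3+k4)
t=0.010: state=(0.648, 0.821)
t=0.020: state=(0.656, 0.822)
t=0.030: state=(0.665, 0.823)
continuing one RK4 step at a time; state shown every 25 steps (Δt=0.25):
t=0.250: state=(0.843, 0.778)
t=0.500: state=(1.016, 0.581)
t=0.750: state=(1.125, 0.286)
t=1.000: state=(1.158, -0.017)
t=1.250: state=(1.120, -0.285)
t=1.500: state=(1.018, -0.530)
t=1.750: state=(0.853, -0.797)
t=2.000: state=(0.612, -1.157)
t=2.250: state=(0.258, -1.716)
t=2.500: state=(-0.269, -2.533)
t=2.750: state=(-0.985, -3.016)
t=3.000: state=(-1.634, -1.915)
t=3.250: state=(-1.919, -0.489)
t=3.500: state=(-1.950, 0.132)
t=3.750: state=(-1.886, 0.343)
t=4.000: state=(-1.788, 0.434)
t=4.250: state=(-1.671, 0.499)
t=4.500: state=(-1.538, 0.569)
t=4.750: state=(-1.385, 0.660)
t=5.000: state=(-1.205, 0.791)
t=5.250: state=(-0.984, 0.995)
t=5.500: state=(-0.696, 1.337)
t=5.750: state=(-0.294, 1.935)
t=6.000: state=(0.300, 2.850)
t=6.250: state=(1.095, 3.257)
t=6.500: state=(1.754, 1.782)
t=6.750: state=(1.997, 0.338)
t=6.860: state=(2.016, 0.028)
compare at T: x=2.016, y=0.028

largest component: x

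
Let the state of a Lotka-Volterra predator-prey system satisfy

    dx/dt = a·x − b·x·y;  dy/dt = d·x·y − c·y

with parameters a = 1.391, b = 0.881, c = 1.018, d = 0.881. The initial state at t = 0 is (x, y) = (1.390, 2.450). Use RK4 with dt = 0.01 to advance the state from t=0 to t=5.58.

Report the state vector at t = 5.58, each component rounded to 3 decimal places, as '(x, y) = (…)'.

(x, y) = (1.216, 2.504)

t=0.000: state=(1.390, 2.450)
step 1 (dt=0.01): k1=(-1.067, 0.506), k2=(-1.066, 0.495), k3=(-1.066, 0.495), k4=(-1.065, 0.484); state += dt/6·(k1+2k2+2k3+k4)
t=0.010: state=(1.379, 2.455)
t=0.020: state=(1.369, 2.460)
t=0.030: state=(1.358, 2.464)
continuing one RK4 step at a time; state shown every 20 steps (Δt=0.2):
t=0.200: state=(1.185, 2.507)
t=0.400: state=(1.007, 2.479)
t=0.600: state=(0.866, 2.384)
t=0.800: state=(0.760, 2.244)
t=1.000: state=(0.686, 2.078)
t=1.200: state=(0.638, 1.905)
t=1.400: state=(0.612, 1.734)
t=1.600: state=(0.604, 1.574)
t=1.800: state=(0.612, 1.429)
t=2.000: state=(0.636, 1.301)
t=2.200: state=(0.674, 1.191)
t=2.400: state=(0.728, 1.099)
t=2.600: state=(0.798, 1.025)
t=2.800: state=(0.884, 0.970)
t=3.000: state=(0.988, 0.933)
t=3.200: state=(1.109, 0.915)
t=3.400: state=(1.247, 0.918)
t=3.600: state=(1.398, 0.946)
t=3.800: state=(1.556, 1.001)
t=4.000: state=(1.710, 1.089)
t=4.200: state=(1.845, 1.215)
t=4.400: state=(1.939, 1.385)
t=4.600: state=(1.971, 1.596)
t=4.800: state=(1.924, 1.837)
t=5.000: state=(1.799, 2.082)
t=5.200: state=(1.614, 2.296)
t=5.400: state=(1.403, 2.444)
t=5.580: state=(1.216, 2.504)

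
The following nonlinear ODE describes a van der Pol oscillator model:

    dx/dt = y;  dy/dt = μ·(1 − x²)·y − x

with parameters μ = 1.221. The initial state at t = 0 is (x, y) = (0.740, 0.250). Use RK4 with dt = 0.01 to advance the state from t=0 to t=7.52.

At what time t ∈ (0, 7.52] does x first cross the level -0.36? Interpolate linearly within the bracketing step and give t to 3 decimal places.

t = 1.842

t=0.000: state=(0.740, 0.250)
step 1 (dt=0.01): k1=(0.250, -0.602), k2=(0.247, -0.605), k3=(0.247, -0.605), k4=(0.244, -0.609); state += dt/6·(k1+2k2+2k3+k4)
t=0.010: state=(0.742, 0.244)
t=0.020: state=(0.745, 0.238)
t=0.030: state=(0.747, 0.232)
continuing one RK4 step at a time; state shown every 25 steps (Δt=0.25):
t=0.250: state=(0.782, 0.080)
t=0.500: state=(0.778, -0.118)
t=0.750: state=(0.722, -0.336)
t=1.000: state=(0.608, -0.581)
t=1.250: state=(0.427, -0.873)
t=1.500: state=(0.165, -1.239)
t=1.750: state=(-0.199, -1.676)
t=1.840: state=(-0.356, -1.829)
next step: t=1.850: state=(-0.375, -1.844) — x has crossed -0.36
linear interpolation between t=1.840 (-0.35648) and t=1.850 (-0.37484) → t≈1.842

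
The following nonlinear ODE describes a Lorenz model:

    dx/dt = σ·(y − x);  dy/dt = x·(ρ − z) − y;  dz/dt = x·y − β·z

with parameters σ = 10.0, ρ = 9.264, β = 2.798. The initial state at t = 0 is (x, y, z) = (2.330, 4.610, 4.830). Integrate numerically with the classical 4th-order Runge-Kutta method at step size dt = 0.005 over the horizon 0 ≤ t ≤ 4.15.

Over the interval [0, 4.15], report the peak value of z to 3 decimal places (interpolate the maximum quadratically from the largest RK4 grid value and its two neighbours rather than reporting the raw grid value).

t=0.000: state=(2.330, 4.610, 4.830)
step 1 (dt=0.005): k1=(22.800, 5.721, -2.773), k2=(22.373, 5.976, -2.457), k3=(22.390, 5.969, -2.462), k4=(21.979, 6.218, -2.150); state += dt/6·(k1+2k2+2k3+k4)
t=0.005: state=(2.442, 4.640, 4.818)
t=0.010: state=(2.550, 4.672, 4.808)
t=0.015: state=(2.654, 4.707, 4.802)
continuing one RK4 step at a time; state shown every 40 steps (Δt=0.2):
t=0.200: state=(5.412, 6.610, 6.444)
t=0.400: state=(6.537, 6.230, 10.205)
t=0.600: state=(4.793, 3.783, 10.073)
t=0.800: state=(3.531, 3.318, 7.812)
t=1.000: state=(3.777, 4.180, 6.496)
t=1.200: state=(4.887, 5.501, 7.003)
t=1.400: state=(5.706, 5.786, 8.835)
t=1.600: state=(5.164, 4.666, 9.452)
t=1.800: state=(4.307, 4.043, 8.428)
t=2.000: state=(4.212, 4.362, 7.482)
t=2.200: state=(4.742, 5.065, 7.532)
t=2.400: state=(5.233, 5.340, 8.389)
t=2.600: state=(5.094, 4.883, 8.887)
t=2.800: state=(4.640, 4.456, 8.502)
t=3.000: state=(4.490, 4.526, 7.943)
t=3.200: state=(4.720, 4.883, 7.859)
t=3.400: state=(4.997, 5.079, 8.248)
t=3.600: state=(4.989, 4.906, 8.565)
t=3.800: state=(4.767, 4.660, 8.446)
t=4.000: state=(4.647, 4.644, 8.148)
t=4.150: state=(4.700, 4.766, 8.044)
largest grid value and its neighbours: z(0.480)=10.72773, z(0.485)=10.73065, z(0.490)=10.73032
parabola through these three points peaks at t≈0.487 with z≈10.73091

max z = 10.731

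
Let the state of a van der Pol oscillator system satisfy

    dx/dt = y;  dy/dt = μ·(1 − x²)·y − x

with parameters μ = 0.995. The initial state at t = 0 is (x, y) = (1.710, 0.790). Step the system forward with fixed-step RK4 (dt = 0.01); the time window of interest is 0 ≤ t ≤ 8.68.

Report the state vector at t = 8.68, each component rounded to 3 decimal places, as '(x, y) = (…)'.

t=0.000: state=(1.710, 0.790)
step 1 (dt=0.01): k1=(0.790, -3.222), k2=(0.774, -3.206), k3=(0.774, -3.206), k4=(0.758, -3.189); state += dt/6·(k1+2k2+2k3+k4)
t=0.010: state=(1.718, 0.758)
t=0.020: state=(1.725, 0.726)
t=0.030: state=(1.732, 0.695)
continuing one RK4 step at a time; state shown every 50 steps (Δt=0.5):
t=0.500: state=(1.793, -0.279)
t=1.000: state=(1.543, -0.676)
t=1.500: state=(1.124, -1.019)
t=2.000: state=(0.478, -1.641)
t=2.500: state=(-0.588, -2.591)
t=3.000: state=(-1.737, -1.458)
t=3.500: state=(-1.994, 0.143)
t=4.000: state=(-1.792, 0.580)
t=4.500: state=(-1.441, 0.827)
t=5.000: state=(-0.943, 1.211)
t=5.500: state=(-0.161, 2.005)
t=6.000: state=(1.064, 2.612)
t=6.500: state=(1.936, 0.679)
t=7.000: state=(1.954, -0.365)
t=7.500: state=(1.688, -0.665)
t=8.000: state=(1.293, -0.931)
t=8.500: state=(0.720, -1.422)
t=8.680: state=(0.439, -1.711)

(x, y) = (0.439, -1.711)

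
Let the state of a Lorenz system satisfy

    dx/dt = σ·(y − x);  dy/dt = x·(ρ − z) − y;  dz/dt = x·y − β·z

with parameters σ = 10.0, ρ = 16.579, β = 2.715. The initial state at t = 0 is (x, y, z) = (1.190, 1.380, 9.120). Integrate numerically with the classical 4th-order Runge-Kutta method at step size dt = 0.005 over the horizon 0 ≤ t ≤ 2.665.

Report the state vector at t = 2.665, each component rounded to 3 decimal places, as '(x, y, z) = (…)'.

(x, y, z) = (3.321, 2.743, 13.834)

t=0.000: state=(1.190, 1.380, 9.120)
step 1 (dt=0.005): k1=(1.900, 7.496, -23.119), k2=(2.040, 7.582, -22.933), k3=(2.039, 7.584, -22.933), k4=(2.177, 7.672, -22.748); state += dt/6·(k1+2k2+2k3+k4)
t=0.005: state=(1.200, 1.418, 9.005)
t=0.010: state=(1.212, 1.457, 8.893)
t=0.015: state=(1.225, 1.497, 8.782)
continuing one RK4 step at a time; state shown every 20 steps (Δt=0.1):
t=0.100: state=(1.645, 2.371, 7.179)
t=0.200: state=(2.713, 4.186, 6.092)
t=0.300: state=(4.744, 7.405, 6.536)
t=0.400: state=(8.009, 11.676, 10.464)
t=0.500: state=(10.946, 12.277, 18.757)
t=0.600: state=(9.611, 5.939, 23.000)
t=0.700: state=(5.438, 1.620, 19.784)
t=0.800: state=(2.700, 1.019, 15.472)
t=0.900: state=(1.788, 1.491, 12.017)
t=1.000: state=(1.896, 2.357, 9.458)
t=1.100: state=(2.695, 3.860, 7.825)
t=1.200: state=(4.320, 6.457, 7.545)
t=1.300: state=(6.996, 10.118, 9.935)
t=1.400: state=(9.910, 12.017, 16.272)
t=1.500: state=(10.021, 7.963, 21.756)
t=1.600: state=(6.765, 3.115, 20.517)
t=1.700: state=(3.816, 1.755, 16.636)
t=1.800: state=(2.587, 2.071, 13.171)
t=1.900: state=(2.580, 3.018, 10.592)
t=2.000: state=(3.416, 4.660, 9.067)
t=2.100: state=(5.112, 7.273, 9.142)
t=2.200: state=(7.625, 10.307, 12.001)
t=2.300: state=(9.729, 10.751, 17.640)
t=2.400: state=(9.046, 6.784, 20.989)
t=2.500: state=(6.194, 3.322, 19.226)
t=2.600: state=(3.976, 2.505, 15.842)
t=2.665: state=(3.321, 2.743, 13.834)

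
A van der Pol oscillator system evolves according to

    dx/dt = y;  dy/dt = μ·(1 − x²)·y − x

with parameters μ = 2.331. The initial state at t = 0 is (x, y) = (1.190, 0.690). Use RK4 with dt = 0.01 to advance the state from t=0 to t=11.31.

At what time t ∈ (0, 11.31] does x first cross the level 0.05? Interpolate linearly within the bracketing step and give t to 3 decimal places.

t=0.000: state=(1.190, 0.690)
step 1 (dt=0.01): k1=(0.690, -1.859), k2=(0.681, -1.867), k3=(0.681, -1.866), k4=(0.671, -1.873); state += dt/6·(k1+2k2+2k3+k4)
t=0.010: state=(1.197, 0.671)
t=0.020: state=(1.203, 0.653)
t=0.030: state=(1.210, 0.634)
continuing one RK4 step at a time; state shown every 50 steps (Δt=0.5):
t=0.500: state=(1.315, -0.119)
t=1.000: state=(1.143, -0.537)
t=1.500: state=(0.756, -1.101)
t=1.910: state=(0.062, -2.569)
next step: t=1.920: state=(0.036, -2.630) — x has crossed 0.05
linear interpolation between t=1.910 (0.06246) and t=1.920 (0.03647) → t≈1.915

t = 1.915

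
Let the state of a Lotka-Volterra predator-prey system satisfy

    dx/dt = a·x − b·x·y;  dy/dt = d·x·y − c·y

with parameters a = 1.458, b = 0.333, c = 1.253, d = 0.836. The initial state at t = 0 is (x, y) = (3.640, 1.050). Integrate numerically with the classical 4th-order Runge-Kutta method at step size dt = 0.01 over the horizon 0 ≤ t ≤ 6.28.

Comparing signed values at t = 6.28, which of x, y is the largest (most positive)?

largest component: y

t=0.000: state=(3.640, 1.050)
step 1 (dt=0.01): k1=(4.034, 1.880), k2=(4.045, 1.914), k3=(4.045, 1.915), k4=(4.056, 1.950); state += dt/6·(k1+2k2+2k3+k4)
t=0.010: state=(3.680, 1.069)
t=0.020: state=(3.721, 1.089)
t=0.030: state=(3.762, 1.110)
continuing one RK4 step at a time; state shown every 25 steps (Δt=0.25):
t=0.250: state=(4.672, 1.830)
t=0.500: state=(5.377, 3.874)
t=0.750: state=(4.729, 8.412)
t=1.000: state=(2.694, 13.462)
t=1.250: state=(1.176, 14.470)
t=1.500: state=(0.545, 12.529)
t=1.750: state=(0.307, 9.974)
t=2.000: state=(0.213, 7.688)
t=2.250: state=(0.175, 5.849)
t=2.500: state=(0.165, 4.429)
t=2.750: state=(0.172, 3.353)
t=3.000: state=(0.194, 2.546)
t=3.250: state=(0.232, 1.945)
t=3.500: state=(0.290, 1.501)
t=3.750: state=(0.373, 1.176)
t=4.000: state=(0.492, 0.940)
t=4.250: state=(0.660, 0.774)
t=4.500: state=(0.896, 0.665)
t=4.750: state=(1.223, 0.606)
t=5.000: state=(1.676, 0.598)
t=5.250: state=(2.291, 0.660)
t=5.500: state=(3.103, 0.844)
t=5.750: state=(4.096, 1.307)
t=6.000: state=(5.073, 2.501)
t=6.250: state=(5.321, 5.543)
t=6.280: state=(5.245, 6.096)
compare at T: x=5.245, y=6.096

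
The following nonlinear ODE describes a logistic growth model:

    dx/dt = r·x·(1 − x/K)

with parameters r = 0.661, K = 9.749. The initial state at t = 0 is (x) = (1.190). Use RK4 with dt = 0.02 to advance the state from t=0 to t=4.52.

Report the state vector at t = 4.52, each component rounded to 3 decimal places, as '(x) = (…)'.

t=0.000: state=(1.190)
step 1 (dt=0.02): k1=(0.691), k2=(0.694), k3=(0.694), k4=(0.697); state += dt/6·(k1+2k2+2k3+k4)
t=0.020: state=(1.204)
t=0.040: state=(1.218)
t=0.060: state=(1.232)
continuing one RK4 step at a time; state shown every 10 steps (Δt=0.2):
t=0.200: state=(1.335)
t=0.400: state=(1.495)
t=0.600: state=(1.670)
t=0.800: state=(1.861)
t=1.000: state=(2.068)
t=1.200: state=(2.292)
t=1.400: state=(2.532)
t=1.600: state=(2.787)
t=1.800: state=(3.058)
t=2.000: state=(3.342)
t=2.200: state=(3.638)
t=2.400: state=(3.944)
t=2.600: state=(4.258)
t=2.800: state=(4.577)
t=3.000: state=(4.899)
t=3.200: state=(5.220)
t=3.400: state=(5.539)
t=3.600: state=(5.852)
t=3.800: state=(6.157)
t=4.000: state=(6.451)
t=4.200: state=(6.733)
t=4.400: state=(7.001)
t=4.520: state=(7.155)

(x) = (7.155)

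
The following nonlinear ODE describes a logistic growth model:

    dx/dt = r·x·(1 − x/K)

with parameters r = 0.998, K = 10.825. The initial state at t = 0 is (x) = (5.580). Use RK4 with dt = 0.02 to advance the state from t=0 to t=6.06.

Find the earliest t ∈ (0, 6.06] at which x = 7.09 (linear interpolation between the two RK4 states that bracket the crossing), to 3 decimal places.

t=0.000: state=(5.580)
step 1 (dt=0.02): k1=(2.698), k2=(2.697), k3=(2.697), k4=(2.696); state += dt/6·(k1+2k2+2k3+k4)
t=0.020: state=(5.634)
t=0.040: state=(5.688)
t=0.060: state=(5.742)
continuing one RK4 step at a time; state shown every 10 steps (Δt=0.2):
t=0.200: state=(6.116)
t=0.400: state=(6.639)
t=0.580: state=(7.090)
next step: t=0.600: state=(7.138) — x has crossed 7.09
linear interpolation between t=0.580 (7.08955) and t=0.600 (7.13823) → t≈0.580

t = 0.580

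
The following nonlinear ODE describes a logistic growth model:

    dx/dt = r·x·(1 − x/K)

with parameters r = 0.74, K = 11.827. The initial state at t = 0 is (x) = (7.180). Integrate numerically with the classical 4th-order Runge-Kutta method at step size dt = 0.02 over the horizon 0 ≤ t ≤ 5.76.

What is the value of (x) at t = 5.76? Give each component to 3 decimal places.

(x) = (11.720)

t=0.000: state=(7.180)
step 1 (dt=0.02): k1=(2.088), k2=(2.084), k3=(2.084), k4=(2.081); state += dt/6·(k1+2k2+2k3+k4)
t=0.020: state=(7.222)
t=0.040: state=(7.263)
t=0.060: state=(7.305)
continuing one RK4 step at a time; state shown every 10 steps (Δt=0.2):
t=0.200: state=(7.590)
t=0.400: state=(7.984)
t=0.600: state=(8.357)
t=0.800: state=(8.709)
t=1.000: state=(9.037)
t=1.200: state=(9.340)
t=1.400: state=(9.618)
t=1.600: state=(9.872)
t=1.800: state=(10.101)
t=2.000: state=(10.308)
t=2.200: state=(10.494)
t=2.400: state=(10.659)
t=2.600: state=(10.806)
t=2.800: state=(10.936)
t=3.000: state=(11.050)
t=3.200: state=(11.151)
t=3.400: state=(11.239)
t=3.600: state=(11.317)
t=3.800: state=(11.384)
t=4.000: state=(11.443)
t=4.200: state=(11.495)
t=4.400: state=(11.539)
t=4.600: state=(11.578)
t=4.800: state=(11.612)
t=5.000: state=(11.641)
t=5.200: state=(11.666)
t=5.400: state=(11.688)
t=5.600: state=(11.707)
t=5.760: state=(11.720)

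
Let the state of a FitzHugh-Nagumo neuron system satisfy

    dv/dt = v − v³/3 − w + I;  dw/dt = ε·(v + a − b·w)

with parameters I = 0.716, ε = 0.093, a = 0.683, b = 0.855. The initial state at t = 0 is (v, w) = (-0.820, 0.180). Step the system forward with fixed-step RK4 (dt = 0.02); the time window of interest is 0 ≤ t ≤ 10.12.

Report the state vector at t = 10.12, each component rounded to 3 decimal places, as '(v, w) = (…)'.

(v, w) = (0.053, 0.006)

t=0.000: state=(-0.820, 0.180)
step 1 (dt=0.02): k1=(-0.100, -0.027), k2=(-0.100, -0.027), k3=(-0.100, -0.027), k4=(-0.100, -0.027); state += dt/6·(k1+2k2+2k3+k4)
t=0.020: state=(-0.822, 0.179)
t=0.040: state=(-0.824, 0.179)
t=0.060: state=(-0.826, 0.178)
continuing one RK4 step at a time; state shown every 25 steps (Δt=0.5):
t=0.500: state=(-0.870, 0.166)
t=1.000: state=(-0.919, 0.149)
t=1.500: state=(-0.963, 0.132)
t=2.000: state=(-0.999, 0.113)
t=2.500: state=(-1.026, 0.094)
t=3.000: state=(-1.043, 0.074)
t=3.500: state=(-1.049, 0.054)
t=4.000: state=(-1.046, 0.036)
t=4.500: state=(-1.034, 0.018)
t=5.000: state=(-1.013, 0.002)
t=5.500: state=(-0.986, -0.013)
t=6.000: state=(-0.951, -0.025)
t=6.500: state=(-0.909, -0.036)
t=7.000: state=(-0.857, -0.043)
t=7.500: state=(-0.796, -0.048)
t=8.000: state=(-0.719, -0.050)
t=8.500: state=(-0.622, -0.047)
t=9.000: state=(-0.493, -0.040)
t=9.500: state=(-0.310, -0.026)
t=10.000: state=(-0.034, -0.002)
t=10.120: state=(0.053, 0.006)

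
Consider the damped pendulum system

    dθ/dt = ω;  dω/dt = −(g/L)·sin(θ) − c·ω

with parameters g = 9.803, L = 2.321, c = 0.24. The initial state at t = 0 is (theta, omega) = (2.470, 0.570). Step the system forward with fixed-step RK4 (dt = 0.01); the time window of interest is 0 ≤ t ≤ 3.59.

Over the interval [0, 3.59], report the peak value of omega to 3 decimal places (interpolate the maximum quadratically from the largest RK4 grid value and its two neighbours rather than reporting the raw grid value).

max omega = 2.876

t=0.000: state=(2.470, 0.570)
step 1 (dt=0.01): k1=(0.570, -2.765), k2=(0.556, -2.752), k3=(0.556, -2.752), k4=(0.542, -2.740); state += dt/6·(k1+2k2+2k3+k4)
t=0.010: state=(2.476, 0.542)
t=0.020: state=(2.481, 0.515)
t=0.030: state=(2.486, 0.488)
continuing one RK4 step at a time; state shown every 20 steps (Δt=0.2):
t=0.200: state=(2.532, 0.056)
t=0.400: state=(2.495, -0.426)
t=0.600: state=(2.359, -0.941)
t=0.800: state=(2.112, -1.540)
t=1.000: state=(1.736, -2.234)
t=1.200: state=(1.217, -2.942)
t=1.400: state=(0.573, -3.440)
t=1.600: state=(-0.126, -3.456)
t=1.800: state=(-0.773, -2.933)
t=2.000: state=(-1.278, -2.092)
t=2.200: state=(-1.605, -1.178)
t=2.400: state=(-1.752, -0.305)
t=2.600: state=(-1.730, 0.520)
t=2.800: state=(-1.546, 1.317)
t=3.000: state=(-1.206, 2.062)
t=3.200: state=(-0.732, 2.643)
t=3.400: state=(-0.173, 2.876)
t=3.590: state=(0.361, 2.671)
largest grid value and its neighbours: omega(3.390)=2.87474, omega(3.400)=2.87568, omega(3.410)=2.87544
parabola through these three points peaks at t≈3.403 with omega≈2.87574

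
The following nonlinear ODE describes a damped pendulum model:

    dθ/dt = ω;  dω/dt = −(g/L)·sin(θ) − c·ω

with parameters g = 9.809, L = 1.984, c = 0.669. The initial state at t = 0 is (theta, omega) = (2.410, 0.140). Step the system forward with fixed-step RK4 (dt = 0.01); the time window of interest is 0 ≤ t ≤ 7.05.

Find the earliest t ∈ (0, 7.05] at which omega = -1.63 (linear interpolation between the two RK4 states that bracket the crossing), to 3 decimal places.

t=0.000: state=(2.410, 0.140)
step 1 (dt=0.01): k1=(0.140, -3.397), k2=(0.123, -3.383), k3=(0.123, -3.383), k4=(0.106, -3.369); state += dt/6·(k1+2k2+2k3+k4)
t=0.010: state=(2.411, 0.106)
t=0.020: state=(2.412, 0.073)
t=0.030: state=(2.413, 0.039)
continuing one RK4 step at a time; state shown every 25 steps (Δt=0.25):
t=0.250: state=(2.344, -0.656)
t=0.500: state=(2.081, -1.455)
t=0.550: state=(2.004, -1.624)
next step: t=0.560: state=(1.988, -1.658) — omega has crossed -1.63
linear interpolation between t=0.550 (-1.62403) and t=0.560 (-1.65809) → t≈0.552

t = 0.552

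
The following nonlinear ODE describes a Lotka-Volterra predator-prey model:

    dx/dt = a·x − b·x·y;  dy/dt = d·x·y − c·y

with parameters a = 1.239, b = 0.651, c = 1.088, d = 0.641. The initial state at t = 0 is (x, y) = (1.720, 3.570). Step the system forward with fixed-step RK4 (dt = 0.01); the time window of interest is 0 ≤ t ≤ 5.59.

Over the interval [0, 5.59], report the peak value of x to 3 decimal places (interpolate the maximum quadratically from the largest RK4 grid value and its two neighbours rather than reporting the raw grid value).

max x = 3.306

t=0.000: state=(1.720, 3.570)
step 1 (dt=0.01): k1=(-1.866, 0.052), k2=(-1.856, 0.030), k3=(-1.856, 0.031), k4=(-1.847, 0.009); state += dt/6·(k1+2k2+2k3+k4)
t=0.010: state=(1.701, 3.570)
t=0.020: state=(1.683, 3.570)
t=0.030: state=(1.665, 3.570)
continuing one RK4 step at a time; state shown every 20 steps (Δt=0.2):
t=0.200: state=(1.388, 3.502)
t=0.400: state=(1.140, 3.310)
t=0.600: state=(0.966, 3.045)
t=0.800: state=(0.848, 2.750)
t=1.000: state=(0.774, 2.454)
t=1.200: state=(0.734, 2.174)
t=1.400: state=(0.721, 1.919)
t=1.600: state=(0.730, 1.694)
t=1.800: state=(0.760, 1.499)
t=2.000: state=(0.810, 1.333)
t=2.200: state=(0.881, 1.195)
t=2.400: state=(0.973, 1.083)
t=2.600: state=(1.090, 0.994)
t=2.800: state=(1.232, 0.927)
t=3.000: state=(1.403, 0.883)
t=3.200: state=(1.605, 0.861)
t=3.400: state=(1.839, 0.864)
t=3.600: state=(2.102, 0.894)
t=3.800: state=(2.388, 0.959)
t=4.000: state=(2.683, 1.068)
t=4.200: state=(2.961, 1.234)
t=4.400: state=(3.184, 1.473)
t=4.600: state=(3.300, 1.798)
t=4.800: state=(3.260, 2.207)
t=5.000: state=(3.043, 2.664)
t=5.200: state=(2.677, 3.095)
t=5.400: state=(2.242, 3.414)
t=5.590: state=(1.840, 3.558)
largest grid value and its neighbours: x(4.650)=3.30597, x(4.660)=3.30598, x(4.670)=3.30557
parabola through these three points peaks at t≈4.655 with x≈3.30603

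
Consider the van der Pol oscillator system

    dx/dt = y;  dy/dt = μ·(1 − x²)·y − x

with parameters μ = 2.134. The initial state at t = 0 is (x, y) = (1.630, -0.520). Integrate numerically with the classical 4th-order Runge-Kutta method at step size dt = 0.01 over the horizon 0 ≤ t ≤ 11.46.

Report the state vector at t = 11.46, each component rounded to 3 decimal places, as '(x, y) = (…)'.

t=0.000: state=(1.630, -0.520)
step 1 (dt=0.01): k1=(-0.520, 0.209), k2=(-0.519, 0.198), k3=(-0.519, 0.198), k4=(-0.518, 0.188); state += dt/6·(k1+2k2+2k3+k4)
t=0.010: state=(1.625, -0.518)
t=0.020: state=(1.620, -0.516)
t=0.030: state=(1.614, -0.515)
continuing one RK4 step at a time; state shown every 50 steps (Δt=0.5):
t=0.500: state=(1.368, -0.570)
t=1.000: state=(1.025, -0.851)
t=1.500: state=(0.411, -1.823)
t=2.000: state=(-1.112, -3.923)
t=2.500: state=(-2.019, -0.107)
t=3.000: state=(-1.925, 0.304)
t=3.500: state=(-1.757, 0.367)
t=4.000: state=(-1.555, 0.446)
t=4.500: state=(-1.299, 0.594)
t=5.000: state=(-0.927, 0.959)
t=5.500: state=(-0.196, 2.265)
t=6.000: state=(1.492, 3.206)
t=6.500: state=(2.018, -0.100)
t=7.000: state=(1.891, -0.320)
t=7.500: state=(1.716, -0.381)
t=8.000: state=(1.506, -0.470)
t=8.500: state=(1.233, -0.645)
t=9.000: state=(0.816, -1.110)
t=9.500: state=(-0.079, -2.853)
t=10.000: state=(-1.775, -2.019)
t=10.500: state=(-2.000, 0.205)
t=11.000: state=(-1.856, 0.333)
t=11.460: state=(-1.690, 0.390)

(x, y) = (-1.690, 0.390)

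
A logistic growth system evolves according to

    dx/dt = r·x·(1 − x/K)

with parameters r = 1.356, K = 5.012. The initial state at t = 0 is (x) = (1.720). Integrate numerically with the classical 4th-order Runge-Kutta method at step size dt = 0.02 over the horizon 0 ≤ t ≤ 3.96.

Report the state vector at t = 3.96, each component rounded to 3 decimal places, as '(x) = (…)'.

(x) = (4.968)

t=0.000: state=(1.720)
step 1 (dt=0.02): k1=(1.532), k2=(1.538), k3=(1.538), k4=(1.545); state += dt/6·(k1+2k2+2k3+k4)
t=0.020: state=(1.751)
t=0.040: state=(1.782)
t=0.060: state=(1.813)
continuing one RK4 step at a time; state shown every 10 steps (Δt=0.2):
t=0.200: state=(2.038)
t=0.400: state=(2.372)
t=0.600: state=(2.712)
t=0.800: state=(3.043)
t=1.000: state=(3.357)
t=1.200: state=(3.642)
t=1.400: state=(3.895)
t=1.600: state=(4.113)
t=1.800: state=(4.296)
t=2.000: state=(4.447)
t=2.200: state=(4.569)
t=2.400: state=(4.667)
t=2.600: state=(4.745)
t=2.800: state=(4.806)
t=3.000: state=(4.853)
t=3.200: state=(4.890)
t=3.400: state=(4.918)
t=3.600: state=(4.940)
t=3.800: state=(4.957)
t=3.960: state=(4.968)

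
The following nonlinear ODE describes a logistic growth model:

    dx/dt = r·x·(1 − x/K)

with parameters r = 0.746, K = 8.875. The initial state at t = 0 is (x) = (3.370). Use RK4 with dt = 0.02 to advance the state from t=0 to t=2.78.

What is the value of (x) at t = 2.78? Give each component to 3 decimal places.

(x) = (7.363)

t=0.000: state=(3.370)
step 1 (dt=0.02): k1=(1.559), k2=(1.562), k3=(1.562), k4=(1.565); state += dt/6·(k1+2k2+2k3+k4)
t=0.020: state=(3.401)
t=0.040: state=(3.433)
t=0.060: state=(3.464)
continuing one RK4 step at a time; state shown every 5 steps (Δt=0.1):
t=0.100: state=(3.527)
t=0.200: state=(3.687)
t=0.300: state=(3.849)
t=0.400: state=(4.012)
t=0.500: state=(4.177)
t=0.600: state=(4.342)
t=0.700: state=(4.507)
t=0.800: state=(4.673)
t=0.900: state=(4.837)
t=1.000: state=(5.001)
t=1.100: state=(5.163)
t=1.200: state=(5.323)
t=1.300: state=(5.481)
t=1.400: state=(5.635)
t=1.500: state=(5.787)
t=1.600: state=(5.936)
t=1.700: state=(6.081)
t=1.800: state=(6.221)
t=1.900: state=(6.358)
t=2.000: state=(6.490)
t=2.100: state=(6.618)
t=2.200: state=(6.741)
t=2.300: state=(6.860)
t=2.400: state=(6.974)
t=2.500: state=(7.083)
t=2.600: state=(7.187)
t=2.700: state=(7.287)
t=2.780: state=(7.363)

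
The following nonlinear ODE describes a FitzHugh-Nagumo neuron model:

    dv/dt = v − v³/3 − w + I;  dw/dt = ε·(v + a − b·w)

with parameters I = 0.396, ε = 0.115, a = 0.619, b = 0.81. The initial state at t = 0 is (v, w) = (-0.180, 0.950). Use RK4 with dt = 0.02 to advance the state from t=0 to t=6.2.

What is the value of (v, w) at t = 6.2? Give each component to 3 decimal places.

t=0.000: state=(-0.180, 0.950)
step 1 (dt=0.02): k1=(-0.732, -0.038), k2=(-0.739, -0.039), k3=(-0.739, -0.039), k4=(-0.746, -0.040); state += dt/6·(k1+2k2+2k3+k4)
t=0.020: state=(-0.195, 0.949)
t=0.040: state=(-0.210, 0.948)
t=0.060: state=(-0.225, 0.948)
continuing one RK4 step at a time; state shown every 25 steps (Δt=0.5):
t=0.500: state=(-0.633, 0.919)
t=1.000: state=(-1.199, 0.861)
t=1.500: state=(-1.625, 0.776)
t=2.000: state=(-1.794, 0.678)
t=2.500: state=(-1.822, 0.580)
t=3.000: state=(-1.802, 0.487)
t=3.500: state=(-1.769, 0.399)
t=4.000: state=(-1.731, 0.317)
t=4.500: state=(-1.692, 0.241)
t=5.000: state=(-1.653, 0.171)
t=5.500: state=(-1.614, 0.106)
t=6.000: state=(-1.576, 0.047)
t=6.200: state=(-1.560, 0.024)

(v, w) = (-1.560, 0.024)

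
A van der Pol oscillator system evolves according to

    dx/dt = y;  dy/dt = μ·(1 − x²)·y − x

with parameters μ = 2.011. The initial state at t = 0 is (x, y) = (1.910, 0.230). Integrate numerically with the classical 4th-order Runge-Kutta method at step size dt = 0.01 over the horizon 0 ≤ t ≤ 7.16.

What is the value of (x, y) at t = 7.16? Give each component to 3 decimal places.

t=0.000: state=(1.910, 0.230)
step 1 (dt=0.01): k1=(0.230, -3.135), k2=(0.214, -3.054), k3=(0.215, -3.056), k4=(0.199, -2.978); state += dt/6·(k1+2k2+2k3+k4)
t=0.010: state=(1.912, 0.199)
t=0.020: state=(1.914, 0.170)
t=0.030: state=(1.916, 0.143)
continuing one RK4 step at a time; state shown every 25 steps (Δt=0.25):
t=0.250: state=(1.902, -0.204)
t=0.500: state=(1.833, -0.326)
t=0.750: state=(1.744, -0.381)
t=1.000: state=(1.643, -0.426)
t=1.250: state=(1.530, -0.478)
t=1.500: state=(1.402, -0.549)
t=1.750: state=(1.253, -0.652)
t=2.000: state=(1.071, -0.814)
t=2.250: state=(0.836, -1.095)
t=2.500: state=(0.503, -1.628)
t=2.750: state=(-0.020, -2.661)
t=3.000: state=(-0.849, -3.815)
t=3.250: state=(-1.688, -2.363)
t=3.500: state=(-1.998, -0.395)
t=3.750: state=(-2.008, 0.172)
t=4.000: state=(-1.946, 0.301)
t=4.250: state=(-1.864, 0.346)
t=4.500: state=(-1.773, 0.380)
t=4.750: state=(-1.674, 0.417)
t=5.000: state=(-1.564, 0.464)
t=5.250: state=(-1.441, 0.527)
t=5.500: state=(-1.298, 0.619)
t=5.750: state=(-1.127, 0.760)
t=6.000: state=(-0.910, 0.998)
t=6.250: state=(-0.612, 1.438)
t=6.500: state=(-0.156, 2.304)
t=6.750: state=(0.584, 3.610)
t=7.000: state=(1.494, 3.075)
t=7.160: state=(1.858, 1.473)

(x, y) = (1.858, 1.473)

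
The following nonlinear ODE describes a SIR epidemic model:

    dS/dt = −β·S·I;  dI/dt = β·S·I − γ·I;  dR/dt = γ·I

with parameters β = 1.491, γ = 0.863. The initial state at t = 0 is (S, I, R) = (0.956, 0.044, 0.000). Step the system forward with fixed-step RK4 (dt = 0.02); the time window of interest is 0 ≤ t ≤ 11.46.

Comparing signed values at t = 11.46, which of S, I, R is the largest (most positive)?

largest component: R

t=0.000: state=(0.956, 0.044, 0.000)
step 1 (dt=0.02): k1=(-0.063, 0.025, 0.038), k2=(-0.063, 0.025, 0.038), k3=(-0.063, 0.025, 0.038), k4=(-0.063, 0.025, 0.038); state += dt/6·(k1+2k2+2k3+k4)
t=0.020: state=(0.955, 0.044, 0.001)
t=0.040: state=(0.953, 0.045, 0.002)
t=0.060: state=(0.952, 0.046, 0.002)
continuing one RK4 step at a time; state shown every 25 steps (Δt=0.5):
t=0.500: state=(0.921, 0.058, 0.022)
t=1.000: state=(0.877, 0.073, 0.050)
t=1.500: state=(0.825, 0.090, 0.085)
t=2.000: state=(0.767, 0.105, 0.127)
t=2.500: state=(0.706, 0.119, 0.176)
t=3.000: state=(0.644, 0.127, 0.229)
t=3.500: state=(0.585, 0.131, 0.285)
t=4.000: state=(0.530, 0.129, 0.341)
t=4.500: state=(0.483, 0.122, 0.395)
t=5.000: state=(0.443, 0.112, 0.446)
t=5.500: state=(0.409, 0.100, 0.491)
t=6.000: state=(0.382, 0.087, 0.531)
t=6.500: state=(0.359, 0.074, 0.566)
t=7.000: state=(0.342, 0.063, 0.596)
t=7.500: state=(0.327, 0.052, 0.621)
t=8.000: state=(0.316, 0.043, 0.641)
t=8.500: state=(0.307, 0.035, 0.658)
t=9.000: state=(0.300, 0.029, 0.672)
t=9.500: state=(0.294, 0.023, 0.683)
t=10.000: state=(0.289, 0.019, 0.692)
t=10.500: state=(0.286, 0.015, 0.699)
t=11.000: state=(0.283, 0.012, 0.705)
t=11.460: state=(0.281, 0.010, 0.709)
compare at T: S=0.281, I=0.010, R=0.709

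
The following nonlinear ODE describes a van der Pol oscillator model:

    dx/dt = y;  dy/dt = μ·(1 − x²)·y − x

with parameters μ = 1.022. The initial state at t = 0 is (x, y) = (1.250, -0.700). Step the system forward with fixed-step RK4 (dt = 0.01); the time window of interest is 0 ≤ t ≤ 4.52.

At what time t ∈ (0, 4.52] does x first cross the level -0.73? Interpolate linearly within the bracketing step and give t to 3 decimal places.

t = 1.309

t=0.000: state=(1.250, -0.700)
step 1 (dt=0.01): k1=(-0.700, -0.848), k2=(-0.704, -0.848), k3=(-0.704, -0.848), k4=(-0.708, -0.848); state += dt/6·(k1+2k2+2k3+k4)
t=0.010: state=(1.243, -0.708)
t=0.020: state=(1.236, -0.717)
t=0.030: state=(1.229, -0.725)
continuing one RK4 step at a time; state shown every 20 steps (Δt=0.2):
t=0.200: state=(1.093, -0.875)
t=0.400: state=(0.898, -1.076)
t=0.600: state=(0.659, -1.327)
t=0.800: state=(0.363, -1.652)
t=1.000: state=(-0.007, -2.051)
t=1.200: state=(-0.457, -2.433)
t=1.300: state=(-0.707, -2.542)
next step: t=1.310: state=(-0.732, -2.548) — x has crossed -0.73
linear interpolation between t=1.300 (-0.70661) and t=1.310 (-0.73206) → t≈1.309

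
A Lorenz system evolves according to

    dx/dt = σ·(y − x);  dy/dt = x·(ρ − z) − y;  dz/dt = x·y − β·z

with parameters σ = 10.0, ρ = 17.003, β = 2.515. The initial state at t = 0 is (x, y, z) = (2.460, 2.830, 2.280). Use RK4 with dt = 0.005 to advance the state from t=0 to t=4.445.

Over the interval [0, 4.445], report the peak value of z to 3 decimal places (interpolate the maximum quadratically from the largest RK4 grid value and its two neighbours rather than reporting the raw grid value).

max z = 26.316

t=0.000: state=(2.460, 2.830, 2.280)
step 1 (dt=0.005): k1=(3.700, 33.389, 1.228), k2=(4.442, 33.434, 1.452), k3=(4.425, 33.460, 1.456), k4=(5.152, 33.529, 1.687); state += dt/6·(k1+2k2+2k3+k4)
t=0.005: state=(2.482, 2.997, 2.287)
t=0.010: state=(2.511, 3.165, 2.297)
t=0.015: state=(2.547, 3.335, 2.309)
continuing one RK4 step at a time; state shown every 40 steps (Δt=0.2):
t=0.200: state=(7.893, 12.702, 7.669)
t=0.400: state=(10.593, 5.111, 26.265)
t=0.600: state=(0.903, -1.252, 16.527)
t=0.800: state=(-0.950, -1.423, 10.064)
t=1.000: state=(-2.501, -3.835, 6.771)
t=1.200: state=(-7.390, -10.947, 10.023)
t=1.400: state=(-10.027, -6.939, 23.449)
t=1.600: state=(-2.834, -0.790, 16.848)
t=1.800: state=(-1.506, -1.728, 10.500)
t=2.000: state=(-3.171, -4.751, 7.475)
t=2.200: state=(-8.411, -11.657, 12.537)
t=2.400: state=(-8.743, -5.117, 22.780)
t=2.600: state=(-2.666, -1.276, 15.668)
t=2.800: state=(-2.153, -2.707, 10.090)
t=3.000: state=(-4.803, -7.049, 8.700)
t=3.200: state=(-9.941, -11.281, 17.973)
t=3.400: state=(-6.071, -2.764, 20.317)
t=3.600: state=(-2.515, -2.150, 13.439)
t=3.800: state=(-3.478, -4.744, 9.612)
t=4.000: state=(-7.643, -10.225, 12.719)
t=4.200: state=(-8.807, -6.511, 21.408)
t=4.400: state=(-3.802, -2.346, 16.393)
t=4.445: state=(-3.288, -2.446, 14.995)
largest grid value and its neighbours: z(0.385)=26.28215, z(0.390)=26.31401, z(0.395)=26.30763
parabola through these three points peaks at t≈0.392 with z≈26.31613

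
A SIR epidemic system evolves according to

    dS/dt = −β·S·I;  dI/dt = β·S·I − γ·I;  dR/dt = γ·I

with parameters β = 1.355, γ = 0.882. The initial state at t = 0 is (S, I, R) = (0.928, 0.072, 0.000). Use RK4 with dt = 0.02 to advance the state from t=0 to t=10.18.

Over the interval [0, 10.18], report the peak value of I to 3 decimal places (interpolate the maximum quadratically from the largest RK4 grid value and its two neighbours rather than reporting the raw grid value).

max I = 0.118

t=0.000: state=(0.928, 0.072, 0.000)
step 1 (dt=0.02): k1=(-0.091, 0.027, 0.064), k2=(-0.091, 0.027, 0.064), k3=(-0.091, 0.027, 0.064), k4=(-0.091, 0.027, 0.064); state += dt/6·(k1+2k2+2k3+k4)
t=0.020: state=(0.926, 0.073, 0.001)
t=0.040: state=(0.924, 0.073, 0.003)
t=0.060: state=(0.923, 0.074, 0.004)
continuing one RK4 step at a time; state shown every 25 steps (Δt=0.5):
t=0.500: state=(0.880, 0.085, 0.035)
t=1.000: state=(0.827, 0.098, 0.075)
t=1.500: state=(0.771, 0.108, 0.121)
t=2.000: state=(0.714, 0.115, 0.170)
t=2.500: state=(0.660, 0.118, 0.222)
t=3.000: state=(0.609, 0.117, 0.274)
t=3.500: state=(0.564, 0.112, 0.325)
t=4.000: state=(0.524, 0.104, 0.372)
t=4.500: state=(0.490, 0.094, 0.416)
t=5.000: state=(0.461, 0.084, 0.455)
t=5.500: state=(0.437, 0.073, 0.490)
t=6.000: state=(0.418, 0.063, 0.520)
t=6.500: state=(0.402, 0.053, 0.545)
t=7.000: state=(0.389, 0.045, 0.567)
t=7.500: state=(0.378, 0.037, 0.585)
t=8.000: state=(0.369, 0.031, 0.600)
t=8.500: state=(0.362, 0.025, 0.612)
t=9.000: state=(0.357, 0.021, 0.622)
t=9.500: state=(0.352, 0.017, 0.631)
t=10.000: state=(0.348, 0.014, 0.638)
t=10.180: state=(0.347, 0.013, 0.640)
largest grid value and its neighbours: I(2.560)=0.11823, I(2.580)=0.11823, I(2.600)=0.11823
parabola through these three points peaks at t≈2.585 with I≈0.11823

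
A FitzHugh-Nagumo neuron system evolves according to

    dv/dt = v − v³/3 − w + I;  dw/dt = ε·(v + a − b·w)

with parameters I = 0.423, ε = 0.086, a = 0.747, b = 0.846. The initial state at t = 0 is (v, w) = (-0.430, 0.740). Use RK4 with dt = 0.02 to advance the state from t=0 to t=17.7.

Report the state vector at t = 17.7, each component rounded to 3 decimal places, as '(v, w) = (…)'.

(v, w) = (-1.018, -0.291)

t=0.000: state=(-0.430, 0.740)
step 1 (dt=0.02): k1=(-0.720, -0.027), k2=(-0.726, -0.027), k3=(-0.726, -0.027), k4=(-0.732, -0.028); state += dt/6·(k1+2k2+2k3+k4)
t=0.020: state=(-0.445, 0.739)
t=0.040: state=(-0.459, 0.739)
t=0.060: state=(-0.474, 0.738)
continuing one RK4 step at a time; state shown every 50 steps (Δt=1):
t=1.000: state=(-1.311, 0.678)
t=2.000: state=(-1.741, 0.561)
t=3.000: state=(-1.757, 0.437)
t=4.000: state=(-1.709, 0.325)
t=5.000: state=(-1.655, 0.224)
t=6.000: state=(-1.601, 0.136)
t=7.000: state=(-1.547, 0.058)
t=8.000: state=(-1.495, -0.011)
t=9.000: state=(-1.443, -0.070)
t=10.000: state=(-1.392, -0.120)
t=11.000: state=(-1.342, -0.163)
t=12.000: state=(-1.292, -0.199)
t=13.000: state=(-1.243, -0.228)
t=14.000: state=(-1.195, -0.251)
t=15.000: state=(-1.147, -0.269)
t=16.000: state=(-1.099, -0.281)
t=17.000: state=(-1.051, -0.289)
t=17.700: state=(-1.018, -0.291)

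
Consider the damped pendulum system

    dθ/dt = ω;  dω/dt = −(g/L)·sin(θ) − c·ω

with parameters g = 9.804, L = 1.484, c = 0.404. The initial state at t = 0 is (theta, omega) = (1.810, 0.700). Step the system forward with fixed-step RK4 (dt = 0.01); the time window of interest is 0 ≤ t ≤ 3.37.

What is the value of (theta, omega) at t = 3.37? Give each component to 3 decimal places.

(theta, omega) = (0.493, -1.935)

t=0.000: state=(1.810, 0.700)
step 1 (dt=0.01): k1=(0.700, -6.701), k2=(0.666, -6.682), k3=(0.667, -6.682), k4=(0.633, -6.664); state += dt/6·(k1+2k2+2k3+k4)
t=0.010: state=(1.817, 0.633)
t=0.020: state=(1.823, 0.567)
t=0.030: state=(1.828, 0.501)
continuing one RK4 step at a time; state shown every 20 steps (Δt=0.2):
t=0.200: state=(1.820, -0.579)
t=0.400: state=(1.583, -1.786)
t=0.600: state=(1.113, -2.878)
t=0.800: state=(0.460, -3.543)
t=1.000: state=(-0.249, -3.390)
t=1.200: state=(-0.843, -2.456)
t=1.400: state=(-1.208, -1.171)
t=1.600: state=(-1.311, 0.136)
t=1.800: state=(-1.161, 1.331)
t=2.000: state=(-0.794, 2.283)
t=2.200: state=(-0.280, 2.753)
t=2.400: state=(0.261, 2.542)
t=2.600: state=(0.697, 1.746)
t=2.800: state=(0.941, 0.669)
t=3.000: state=(0.964, -0.431)
t=3.200: state=(0.779, -1.379)
t=3.370: state=(0.493, -1.935)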